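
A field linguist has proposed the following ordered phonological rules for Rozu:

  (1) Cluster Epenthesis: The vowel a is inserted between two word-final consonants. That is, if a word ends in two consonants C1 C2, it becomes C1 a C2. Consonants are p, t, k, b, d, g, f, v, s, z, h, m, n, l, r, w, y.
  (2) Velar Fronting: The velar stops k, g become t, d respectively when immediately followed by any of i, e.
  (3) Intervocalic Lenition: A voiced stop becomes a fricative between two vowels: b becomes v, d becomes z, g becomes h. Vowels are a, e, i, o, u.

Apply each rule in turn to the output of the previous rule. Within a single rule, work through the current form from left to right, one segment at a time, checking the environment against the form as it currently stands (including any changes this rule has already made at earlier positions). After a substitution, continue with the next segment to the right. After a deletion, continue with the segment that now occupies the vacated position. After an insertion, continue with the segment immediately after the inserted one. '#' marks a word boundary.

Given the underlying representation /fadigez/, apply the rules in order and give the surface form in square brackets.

(1) Cluster Epenthesis: no change — [fadigez]
(2) Velar Fronting: [fadigez] → [fadidez]
(3) Intervocalic Lenition: [fadidez] → [fazizez]

[fazizez]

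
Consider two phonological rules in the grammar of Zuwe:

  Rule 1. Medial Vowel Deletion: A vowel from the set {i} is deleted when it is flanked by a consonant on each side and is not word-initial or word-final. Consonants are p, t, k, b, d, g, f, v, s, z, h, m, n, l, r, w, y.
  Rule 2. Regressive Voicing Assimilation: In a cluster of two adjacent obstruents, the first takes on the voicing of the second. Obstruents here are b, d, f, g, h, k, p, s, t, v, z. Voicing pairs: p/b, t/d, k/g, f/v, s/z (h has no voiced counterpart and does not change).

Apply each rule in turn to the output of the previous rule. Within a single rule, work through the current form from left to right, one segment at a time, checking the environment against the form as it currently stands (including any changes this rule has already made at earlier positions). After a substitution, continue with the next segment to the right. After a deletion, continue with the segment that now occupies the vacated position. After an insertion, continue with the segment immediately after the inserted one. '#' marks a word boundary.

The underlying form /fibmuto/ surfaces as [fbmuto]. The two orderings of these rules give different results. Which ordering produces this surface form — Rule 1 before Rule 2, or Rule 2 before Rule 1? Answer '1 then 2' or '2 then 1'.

Order 1 then 2:
  1 Medial Vowel Deletion: [fibmuto] → [fbmuto]
  2 Regressive Voicing Assimilation: [fbmuto] → [vbmuto]
  result: [vbmuto]
Order 2 then 1:
  2 Regressive Voicing Assimilation: no change — [fibmuto]
  1 Medial Vowel Deletion: [fibmuto] → [fbmuto]
  result: [fbmuto]

2 then 1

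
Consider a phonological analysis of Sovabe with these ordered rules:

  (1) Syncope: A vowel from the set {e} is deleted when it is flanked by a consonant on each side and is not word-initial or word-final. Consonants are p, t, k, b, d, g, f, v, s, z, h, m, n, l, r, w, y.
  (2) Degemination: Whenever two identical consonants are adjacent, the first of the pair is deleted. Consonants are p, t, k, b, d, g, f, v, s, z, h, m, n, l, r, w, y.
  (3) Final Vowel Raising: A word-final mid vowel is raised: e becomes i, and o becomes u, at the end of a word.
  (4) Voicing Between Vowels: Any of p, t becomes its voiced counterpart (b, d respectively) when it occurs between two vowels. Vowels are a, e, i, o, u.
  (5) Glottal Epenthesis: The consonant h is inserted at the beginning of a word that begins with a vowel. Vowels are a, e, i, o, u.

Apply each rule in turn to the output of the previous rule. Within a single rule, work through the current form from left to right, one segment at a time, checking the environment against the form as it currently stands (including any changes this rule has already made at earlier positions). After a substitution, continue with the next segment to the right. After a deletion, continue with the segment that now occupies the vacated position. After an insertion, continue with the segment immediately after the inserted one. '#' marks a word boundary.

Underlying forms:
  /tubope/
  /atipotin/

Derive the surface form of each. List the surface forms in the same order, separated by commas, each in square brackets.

/tubope/:
  (1) Syncope: no change — [tubope]
  (2) Degemination: no change — [tubope]
  (3) Final Vowel Raising: [tubope] → [tubopi]
  (4) Voicing Between Vowels: [tubopi] → [tubobi]
  (5) Glottal Epenthesis: no change — [tubobi]
/atipotin/:
  (1) Syncope: no change — [atipotin]
  (2) Degemination: no change — [atipotin]
  (3) Final Vowel Raising: no change — [atipotin]
  (4) Voicing Between Vowels: [atipotin] → [adibodin]
  (5) Glottal Epenthesis: [adibodin] → [hadibodin]

[tubobi], [hadibodin]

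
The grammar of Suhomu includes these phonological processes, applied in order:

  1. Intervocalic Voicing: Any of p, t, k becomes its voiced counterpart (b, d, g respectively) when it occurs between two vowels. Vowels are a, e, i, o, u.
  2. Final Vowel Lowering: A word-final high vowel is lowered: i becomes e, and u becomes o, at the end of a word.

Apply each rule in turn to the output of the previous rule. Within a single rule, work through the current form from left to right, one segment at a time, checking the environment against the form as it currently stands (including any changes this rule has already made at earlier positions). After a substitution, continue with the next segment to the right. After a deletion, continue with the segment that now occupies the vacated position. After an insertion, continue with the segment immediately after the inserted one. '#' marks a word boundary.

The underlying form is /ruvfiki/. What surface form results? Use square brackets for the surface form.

1 Intervocalic Voicing: [ruvfiki] → [ruvfigi]
2 Final Vowel Lowering: [ruvfigi] → [ruvfige]

[ruvfige]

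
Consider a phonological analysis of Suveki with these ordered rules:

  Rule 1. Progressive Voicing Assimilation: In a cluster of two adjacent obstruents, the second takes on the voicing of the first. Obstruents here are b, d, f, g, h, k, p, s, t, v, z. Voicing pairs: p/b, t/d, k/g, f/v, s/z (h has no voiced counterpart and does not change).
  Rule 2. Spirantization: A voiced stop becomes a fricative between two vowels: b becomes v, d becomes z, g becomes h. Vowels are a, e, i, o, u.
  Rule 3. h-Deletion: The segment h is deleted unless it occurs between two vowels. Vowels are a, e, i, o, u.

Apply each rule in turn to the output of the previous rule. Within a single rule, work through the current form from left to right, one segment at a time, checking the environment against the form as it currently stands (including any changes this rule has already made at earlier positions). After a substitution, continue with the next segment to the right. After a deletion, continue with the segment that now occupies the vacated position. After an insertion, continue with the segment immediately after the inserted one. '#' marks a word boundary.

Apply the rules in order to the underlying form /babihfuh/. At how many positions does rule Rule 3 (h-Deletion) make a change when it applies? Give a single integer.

2

Rule 1 Progressive Voicing Assimilation: no change — [babihfuh]
Rule 2 Spirantization: [babihfuh] → [bavihfuh]
Rule 3 h-Deletion: [bavihfuh] → [bavifu]
Rule Rule 3 changed 2 position(s).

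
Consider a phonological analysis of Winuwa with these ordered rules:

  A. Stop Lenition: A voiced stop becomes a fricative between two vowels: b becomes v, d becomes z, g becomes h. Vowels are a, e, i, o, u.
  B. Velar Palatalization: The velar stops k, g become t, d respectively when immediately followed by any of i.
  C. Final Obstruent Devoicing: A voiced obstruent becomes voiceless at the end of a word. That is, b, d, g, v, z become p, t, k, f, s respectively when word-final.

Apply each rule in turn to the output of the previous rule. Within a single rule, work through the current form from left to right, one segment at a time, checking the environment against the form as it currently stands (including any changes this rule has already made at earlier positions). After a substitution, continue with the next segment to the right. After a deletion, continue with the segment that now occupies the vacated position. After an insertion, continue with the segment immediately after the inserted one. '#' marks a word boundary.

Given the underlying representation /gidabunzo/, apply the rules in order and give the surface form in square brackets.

A Stop Lenition: [gidabunzo] → [gizavunzo]
B Velar Palatalization: [gizavunzo] → [dizavunzo]
C Final Obstruent Devoicing: no change — [dizavunzo]

[dizavunzo]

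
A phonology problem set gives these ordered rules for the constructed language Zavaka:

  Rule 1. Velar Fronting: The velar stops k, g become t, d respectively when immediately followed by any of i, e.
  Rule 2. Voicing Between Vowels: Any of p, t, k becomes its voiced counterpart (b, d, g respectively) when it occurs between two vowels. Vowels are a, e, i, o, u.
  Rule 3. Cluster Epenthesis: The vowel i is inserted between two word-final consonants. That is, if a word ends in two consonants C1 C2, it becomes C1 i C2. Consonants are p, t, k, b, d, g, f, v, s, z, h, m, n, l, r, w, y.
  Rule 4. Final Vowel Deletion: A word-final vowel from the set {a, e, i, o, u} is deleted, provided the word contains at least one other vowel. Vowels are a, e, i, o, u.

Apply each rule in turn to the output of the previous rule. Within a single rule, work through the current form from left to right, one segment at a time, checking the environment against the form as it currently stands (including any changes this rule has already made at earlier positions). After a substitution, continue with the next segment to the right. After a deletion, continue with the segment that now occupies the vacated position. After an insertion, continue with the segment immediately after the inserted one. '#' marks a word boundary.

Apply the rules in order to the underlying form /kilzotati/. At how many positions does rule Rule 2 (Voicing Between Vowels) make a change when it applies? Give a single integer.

Rule 1 Velar Fronting: [kilzotati] → [tilzotati]
Rule 2 Voicing Between Vowels: [tilzotati] → [tilzodadi]
Rule 3 Cluster Epenthesis: no change — [tilzodadi]
Rule 4 Final Vowel Deletion: [tilzodadi] → [tilzodad]
Rule Rule 2 changed 2 position(s).

2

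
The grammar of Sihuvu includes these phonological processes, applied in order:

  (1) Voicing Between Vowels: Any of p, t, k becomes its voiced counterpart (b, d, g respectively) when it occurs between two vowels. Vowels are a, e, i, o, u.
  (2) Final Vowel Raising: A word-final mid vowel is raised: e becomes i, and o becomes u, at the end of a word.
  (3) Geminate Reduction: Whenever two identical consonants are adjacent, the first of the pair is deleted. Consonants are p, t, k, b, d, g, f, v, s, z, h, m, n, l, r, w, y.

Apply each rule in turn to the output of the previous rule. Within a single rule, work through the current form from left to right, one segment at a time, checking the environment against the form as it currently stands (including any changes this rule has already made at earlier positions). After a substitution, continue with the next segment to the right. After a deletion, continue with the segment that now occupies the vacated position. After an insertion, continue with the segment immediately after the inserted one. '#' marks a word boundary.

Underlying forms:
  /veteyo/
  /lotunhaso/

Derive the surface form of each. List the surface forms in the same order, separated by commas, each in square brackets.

/veteyo/:
  (1) Voicing Between Vowels: [veteyo] → [vedeyo]
  (2) Final Vowel Raising: [vedeyo] → [vedeyu]
  (3) Geminate Reduction: no change — [vedeyu]
/lotunhaso/:
  (1) Voicing Between Vowels: [lotunhaso] → [lodunhaso]
  (2) Final Vowel Raising: [lodunhaso] → [lodunhasu]
  (3) Geminate Reduction: no change — [lodunhasu]

[vedeyu], [lodunhasu]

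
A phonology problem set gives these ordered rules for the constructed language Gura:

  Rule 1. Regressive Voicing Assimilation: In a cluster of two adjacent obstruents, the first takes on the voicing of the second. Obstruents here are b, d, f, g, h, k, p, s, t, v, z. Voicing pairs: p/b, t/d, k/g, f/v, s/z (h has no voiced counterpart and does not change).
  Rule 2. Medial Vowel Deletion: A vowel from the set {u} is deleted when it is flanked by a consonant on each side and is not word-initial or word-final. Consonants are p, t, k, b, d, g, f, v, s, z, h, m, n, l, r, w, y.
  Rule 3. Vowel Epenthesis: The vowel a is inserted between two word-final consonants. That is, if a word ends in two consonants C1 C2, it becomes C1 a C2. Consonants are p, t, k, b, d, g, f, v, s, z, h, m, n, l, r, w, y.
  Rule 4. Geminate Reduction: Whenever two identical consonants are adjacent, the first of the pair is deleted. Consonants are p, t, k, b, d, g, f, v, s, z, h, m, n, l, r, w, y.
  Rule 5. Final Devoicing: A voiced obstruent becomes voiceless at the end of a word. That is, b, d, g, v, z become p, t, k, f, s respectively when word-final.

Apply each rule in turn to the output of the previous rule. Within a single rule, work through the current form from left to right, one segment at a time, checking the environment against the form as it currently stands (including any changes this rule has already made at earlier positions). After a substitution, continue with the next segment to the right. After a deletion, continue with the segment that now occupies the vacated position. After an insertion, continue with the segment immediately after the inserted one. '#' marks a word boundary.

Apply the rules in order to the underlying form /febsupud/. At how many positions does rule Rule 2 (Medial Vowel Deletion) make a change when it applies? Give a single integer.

Rule 1 Regressive Voicing Assimilation: [febsupud] → [fepsupud]
Rule 2 Medial Vowel Deletion: [fepsupud] → [fepspd]
Rule 3 Vowel Epenthesis: [fepspd] → [fepspad]
Rule 4 Geminate Reduction: no change — [fepspad]
Rule 5 Final Devoicing: [fepspad] → [fepspat]
Rule Rule 2 changed 2 position(s).

2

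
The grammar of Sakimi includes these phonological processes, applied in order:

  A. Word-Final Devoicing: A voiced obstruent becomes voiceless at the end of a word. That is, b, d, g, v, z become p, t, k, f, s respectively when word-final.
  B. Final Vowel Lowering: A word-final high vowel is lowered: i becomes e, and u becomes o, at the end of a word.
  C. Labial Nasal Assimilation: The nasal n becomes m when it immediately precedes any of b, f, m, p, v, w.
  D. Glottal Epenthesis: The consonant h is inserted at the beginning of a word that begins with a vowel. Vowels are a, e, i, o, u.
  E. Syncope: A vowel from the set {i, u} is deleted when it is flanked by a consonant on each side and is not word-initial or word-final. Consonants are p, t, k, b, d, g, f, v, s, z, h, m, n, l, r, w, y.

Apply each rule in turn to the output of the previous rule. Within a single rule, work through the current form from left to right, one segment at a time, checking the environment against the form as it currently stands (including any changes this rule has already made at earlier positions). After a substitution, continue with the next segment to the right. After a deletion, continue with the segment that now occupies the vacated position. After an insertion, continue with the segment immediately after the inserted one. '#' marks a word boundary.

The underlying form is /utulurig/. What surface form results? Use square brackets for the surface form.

A Word-Final Devoicing: [utulurig] → [utulurik]
B Final Vowel Lowering: no change — [utulurik]
C Labial Nasal Assimilation: no change — [utulurik]
D Glottal Epenthesis: [utulurik] → [hutulurik]
E Syncope: [hutulurik] → [htlrk]

[htlrk]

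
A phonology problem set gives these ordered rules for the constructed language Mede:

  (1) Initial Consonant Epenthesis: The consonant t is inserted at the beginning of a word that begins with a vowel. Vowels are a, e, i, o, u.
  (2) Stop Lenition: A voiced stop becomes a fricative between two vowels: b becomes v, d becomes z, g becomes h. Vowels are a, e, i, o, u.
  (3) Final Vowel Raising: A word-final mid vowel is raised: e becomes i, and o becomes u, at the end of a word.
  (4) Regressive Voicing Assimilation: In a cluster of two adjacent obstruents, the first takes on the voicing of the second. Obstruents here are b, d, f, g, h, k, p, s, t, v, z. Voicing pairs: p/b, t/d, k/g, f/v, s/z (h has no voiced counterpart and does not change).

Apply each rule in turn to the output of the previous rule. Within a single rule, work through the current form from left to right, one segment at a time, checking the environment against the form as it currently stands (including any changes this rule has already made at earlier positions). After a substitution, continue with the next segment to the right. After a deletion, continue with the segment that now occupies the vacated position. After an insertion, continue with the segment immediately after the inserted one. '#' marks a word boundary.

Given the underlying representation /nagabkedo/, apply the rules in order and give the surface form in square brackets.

(1) Initial Consonant Epenthesis: no change — [nagabkedo]
(2) Stop Lenition: [nagabkedo] → [nahabkezo]
(3) Final Vowel Raising: [nahabkezo] → [nahabkezu]
(4) Regressive Voicing Assimilation: [nahabkezu] → [nahapkezu]

[nahapkezu]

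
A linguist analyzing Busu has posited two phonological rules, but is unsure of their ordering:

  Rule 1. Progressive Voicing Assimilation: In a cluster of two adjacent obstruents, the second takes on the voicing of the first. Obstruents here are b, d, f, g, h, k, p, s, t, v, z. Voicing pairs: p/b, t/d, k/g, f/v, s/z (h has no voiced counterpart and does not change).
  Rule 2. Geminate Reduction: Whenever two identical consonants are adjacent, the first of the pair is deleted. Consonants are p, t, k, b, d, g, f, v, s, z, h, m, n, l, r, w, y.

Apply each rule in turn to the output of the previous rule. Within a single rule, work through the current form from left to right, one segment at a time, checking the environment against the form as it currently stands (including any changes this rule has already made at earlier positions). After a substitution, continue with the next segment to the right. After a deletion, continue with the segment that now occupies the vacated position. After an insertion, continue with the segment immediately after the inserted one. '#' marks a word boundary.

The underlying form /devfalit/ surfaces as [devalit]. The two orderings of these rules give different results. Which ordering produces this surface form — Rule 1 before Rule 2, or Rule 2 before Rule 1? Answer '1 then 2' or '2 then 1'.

1 then 2

Order 1 then 2:
  1 Progressive Voicing Assimilation: [devfalit] → [devvalit]
  2 Geminate Reduction: [devvalit] → [devalit]
  result: [devalit]
Order 2 then 1:
  2 Geminate Reduction: no change — [devfalit]
  1 Progressive Voicing Assimilation: [devfalit] → [devvalit]
  result: [devvalit]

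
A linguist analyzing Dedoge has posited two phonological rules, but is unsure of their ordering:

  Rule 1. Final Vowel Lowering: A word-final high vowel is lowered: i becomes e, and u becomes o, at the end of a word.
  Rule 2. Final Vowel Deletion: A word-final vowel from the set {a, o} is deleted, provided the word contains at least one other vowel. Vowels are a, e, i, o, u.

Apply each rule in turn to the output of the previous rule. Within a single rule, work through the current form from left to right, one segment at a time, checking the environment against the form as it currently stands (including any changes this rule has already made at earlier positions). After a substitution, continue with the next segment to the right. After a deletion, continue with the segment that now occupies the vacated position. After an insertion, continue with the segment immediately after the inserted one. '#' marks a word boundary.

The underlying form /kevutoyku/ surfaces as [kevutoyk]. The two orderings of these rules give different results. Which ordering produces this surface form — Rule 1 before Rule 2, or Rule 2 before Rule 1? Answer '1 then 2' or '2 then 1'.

Order 1 then 2:
  1 Final Vowel Lowering: [kevutoyku] → [kevutoyko]
  2 Final Vowel Deletion: [kevutoyko] → [kevutoyk]
  result: [kevutoyk]
Order 2 then 1:
  2 Final Vowel Deletion: no change — [kevutoyku]
  1 Final Vowel Lowering: [kevutoyku] → [kevutoyko]
  result: [kevutoyko]

1 then 2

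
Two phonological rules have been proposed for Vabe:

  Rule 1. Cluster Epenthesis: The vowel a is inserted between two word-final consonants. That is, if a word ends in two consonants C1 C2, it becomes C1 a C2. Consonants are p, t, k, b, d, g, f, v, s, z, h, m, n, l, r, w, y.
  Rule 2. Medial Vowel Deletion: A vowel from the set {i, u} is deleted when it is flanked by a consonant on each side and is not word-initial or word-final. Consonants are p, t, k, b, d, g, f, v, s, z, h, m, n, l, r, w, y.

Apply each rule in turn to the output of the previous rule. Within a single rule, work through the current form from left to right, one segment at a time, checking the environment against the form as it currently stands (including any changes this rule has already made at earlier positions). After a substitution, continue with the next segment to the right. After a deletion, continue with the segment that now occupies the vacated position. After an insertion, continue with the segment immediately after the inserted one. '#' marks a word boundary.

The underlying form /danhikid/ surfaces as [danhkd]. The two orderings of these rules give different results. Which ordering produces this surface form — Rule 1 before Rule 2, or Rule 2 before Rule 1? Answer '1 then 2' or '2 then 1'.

1 then 2

Order 1 then 2:
  1 Cluster Epenthesis: no change — [danhikid]
  2 Medial Vowel Deletion: [danhikid] → [danhkd]
  result: [danhkd]
Order 2 then 1:
  2 Medial Vowel Deletion: [danhikid] → [danhkd]
  1 Cluster Epenthesis: [danhkd] → [danhkad]
  result: [danhkad]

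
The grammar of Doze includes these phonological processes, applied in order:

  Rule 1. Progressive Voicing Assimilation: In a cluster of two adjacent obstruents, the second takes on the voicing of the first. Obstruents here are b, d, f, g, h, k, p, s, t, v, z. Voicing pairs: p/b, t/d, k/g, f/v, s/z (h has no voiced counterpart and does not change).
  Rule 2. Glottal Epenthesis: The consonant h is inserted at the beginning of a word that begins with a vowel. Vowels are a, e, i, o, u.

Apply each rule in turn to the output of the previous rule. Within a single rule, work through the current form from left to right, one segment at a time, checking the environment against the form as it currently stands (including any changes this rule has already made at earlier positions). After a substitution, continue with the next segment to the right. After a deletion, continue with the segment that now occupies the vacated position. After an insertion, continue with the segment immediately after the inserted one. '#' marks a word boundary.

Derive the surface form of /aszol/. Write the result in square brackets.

Rule 1 Progressive Voicing Assimilation: [aszol] → [assol]
Rule 2 Glottal Epenthesis: [assol] → [hassol]

[hassol]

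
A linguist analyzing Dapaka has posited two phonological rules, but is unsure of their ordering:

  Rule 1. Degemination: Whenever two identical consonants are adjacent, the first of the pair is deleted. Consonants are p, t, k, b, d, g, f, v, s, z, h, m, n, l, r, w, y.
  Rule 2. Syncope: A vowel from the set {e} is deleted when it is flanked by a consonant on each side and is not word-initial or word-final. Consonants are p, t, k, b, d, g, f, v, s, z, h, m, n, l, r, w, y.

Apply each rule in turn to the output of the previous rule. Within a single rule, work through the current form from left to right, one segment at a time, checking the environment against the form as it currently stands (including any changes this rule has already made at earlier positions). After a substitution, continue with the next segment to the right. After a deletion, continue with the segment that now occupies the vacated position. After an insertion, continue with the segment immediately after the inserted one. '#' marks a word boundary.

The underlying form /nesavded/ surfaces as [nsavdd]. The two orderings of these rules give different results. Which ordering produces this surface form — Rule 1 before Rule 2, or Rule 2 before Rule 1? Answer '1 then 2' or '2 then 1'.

1 then 2

Order 1 then 2:
  1 Degemination: no change — [nesavded]
  2 Syncope: [nesavded] → [nsavdd]
  result: [nsavdd]
Order 2 then 1:
  2 Syncope: [nesavded] → [nsavdd]
  1 Degemination: [nsavdd] → [nsavd]
  result: [nsavd]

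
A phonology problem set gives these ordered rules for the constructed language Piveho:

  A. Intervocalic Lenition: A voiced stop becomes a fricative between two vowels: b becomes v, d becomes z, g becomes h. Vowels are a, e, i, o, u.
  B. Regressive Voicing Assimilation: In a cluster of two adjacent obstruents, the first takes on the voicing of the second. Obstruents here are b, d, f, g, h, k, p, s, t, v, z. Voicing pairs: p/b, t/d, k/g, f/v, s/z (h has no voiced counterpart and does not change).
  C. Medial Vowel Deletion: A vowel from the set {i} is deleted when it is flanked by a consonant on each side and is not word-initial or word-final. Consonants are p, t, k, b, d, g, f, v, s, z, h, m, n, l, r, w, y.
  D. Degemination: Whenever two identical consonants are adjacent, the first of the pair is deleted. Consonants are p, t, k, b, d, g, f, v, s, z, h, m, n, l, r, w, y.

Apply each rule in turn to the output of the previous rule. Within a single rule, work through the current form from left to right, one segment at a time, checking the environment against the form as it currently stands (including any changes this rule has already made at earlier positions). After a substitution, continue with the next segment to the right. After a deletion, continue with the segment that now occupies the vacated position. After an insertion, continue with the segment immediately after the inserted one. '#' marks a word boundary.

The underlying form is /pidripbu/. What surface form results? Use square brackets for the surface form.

A Intervocalic Lenition: no change — [pidripbu]
B Regressive Voicing Assimilation: [pidripbu] → [pidribbu]
C Medial Vowel Deletion: [pidribbu] → [pdrbbu]
D Degemination: [pdrbbu] → [pdrbu]

[pdrbu]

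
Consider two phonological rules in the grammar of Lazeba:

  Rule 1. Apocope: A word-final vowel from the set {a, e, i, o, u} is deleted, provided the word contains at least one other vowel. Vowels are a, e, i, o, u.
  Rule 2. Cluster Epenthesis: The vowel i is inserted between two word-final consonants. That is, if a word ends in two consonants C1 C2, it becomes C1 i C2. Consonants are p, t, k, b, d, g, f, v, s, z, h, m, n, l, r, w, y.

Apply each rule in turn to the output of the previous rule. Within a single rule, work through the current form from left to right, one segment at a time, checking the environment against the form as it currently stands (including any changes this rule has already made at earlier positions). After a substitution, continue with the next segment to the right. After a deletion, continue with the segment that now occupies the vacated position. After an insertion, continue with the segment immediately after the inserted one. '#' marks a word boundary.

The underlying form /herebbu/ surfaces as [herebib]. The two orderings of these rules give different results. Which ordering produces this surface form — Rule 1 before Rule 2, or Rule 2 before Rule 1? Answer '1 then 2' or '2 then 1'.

1 then 2

Order 1 then 2:
  1 Apocope: [herebbu] → [herebb]
  2 Cluster Epenthesis: [herebb] → [herebib]
  result: [herebib]
Order 2 then 1:
  2 Cluster Epenthesis: no change — [herebbu]
  1 Apocope: [herebbu] → [herebb]
  result: [herebb]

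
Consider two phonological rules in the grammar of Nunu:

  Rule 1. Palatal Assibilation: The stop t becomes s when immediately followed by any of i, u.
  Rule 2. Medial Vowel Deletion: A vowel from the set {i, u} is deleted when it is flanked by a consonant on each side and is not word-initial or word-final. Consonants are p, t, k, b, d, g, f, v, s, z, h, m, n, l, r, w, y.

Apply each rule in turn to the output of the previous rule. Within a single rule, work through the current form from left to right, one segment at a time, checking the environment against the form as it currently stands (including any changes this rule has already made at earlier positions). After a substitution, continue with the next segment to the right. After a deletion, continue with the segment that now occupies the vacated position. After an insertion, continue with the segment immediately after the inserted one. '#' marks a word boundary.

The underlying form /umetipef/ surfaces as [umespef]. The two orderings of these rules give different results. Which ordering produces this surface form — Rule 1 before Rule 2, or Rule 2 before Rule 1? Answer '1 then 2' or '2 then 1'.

1 then 2

Order 1 then 2:
  1 Palatal Assibilation: [umetipef] → [umesipef]
  2 Medial Vowel Deletion: [umesipef] → [umespef]
  result: [umespef]
Order 2 then 1:
  2 Medial Vowel Deletion: [umetipef] → [umetpef]
  1 Palatal Assibilation: no change — [umetpef]
  result: [umetpef]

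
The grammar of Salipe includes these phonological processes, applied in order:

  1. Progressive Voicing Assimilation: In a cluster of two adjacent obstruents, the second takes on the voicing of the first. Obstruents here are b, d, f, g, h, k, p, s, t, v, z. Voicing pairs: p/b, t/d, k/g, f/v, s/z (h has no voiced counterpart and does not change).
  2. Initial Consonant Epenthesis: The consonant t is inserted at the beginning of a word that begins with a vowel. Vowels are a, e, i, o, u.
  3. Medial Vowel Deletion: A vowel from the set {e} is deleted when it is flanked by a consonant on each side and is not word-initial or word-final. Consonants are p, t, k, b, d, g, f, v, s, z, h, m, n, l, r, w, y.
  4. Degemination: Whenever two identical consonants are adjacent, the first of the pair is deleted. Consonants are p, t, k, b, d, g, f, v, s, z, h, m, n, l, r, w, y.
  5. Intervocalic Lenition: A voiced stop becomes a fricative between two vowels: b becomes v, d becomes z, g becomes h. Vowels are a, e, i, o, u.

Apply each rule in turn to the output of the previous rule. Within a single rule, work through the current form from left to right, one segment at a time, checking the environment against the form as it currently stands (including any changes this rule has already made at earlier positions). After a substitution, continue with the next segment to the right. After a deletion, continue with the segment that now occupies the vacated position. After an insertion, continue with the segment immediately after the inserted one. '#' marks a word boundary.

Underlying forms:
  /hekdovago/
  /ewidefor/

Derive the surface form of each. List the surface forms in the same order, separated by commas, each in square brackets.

/hekdovago/:
  1 Progressive Voicing Assimilation: [hekdovago] → [hektovago]
  2 Initial Consonant Epenthesis: no change — [hektovago]
  3 Medial Vowel Deletion: [hektovago] → [hktovago]
  4 Degemination: no change — [hktovago]
  5 Intervocalic Lenition: [hktovago] → [hktovaho]
/ewidefor/:
  1 Progressive Voicing Assimilation: no change — [ewidefor]
  2 Initial Consonant Epenthesis: [ewidefor] → [tewidefor]
  3 Medial Vowel Deletion: [tewidefor] → [twidfor]
  4 Degemination: no change — [twidfor]
  5 Intervocalic Lenition: no change — [twidfor]

[hktovaho], [twidfor]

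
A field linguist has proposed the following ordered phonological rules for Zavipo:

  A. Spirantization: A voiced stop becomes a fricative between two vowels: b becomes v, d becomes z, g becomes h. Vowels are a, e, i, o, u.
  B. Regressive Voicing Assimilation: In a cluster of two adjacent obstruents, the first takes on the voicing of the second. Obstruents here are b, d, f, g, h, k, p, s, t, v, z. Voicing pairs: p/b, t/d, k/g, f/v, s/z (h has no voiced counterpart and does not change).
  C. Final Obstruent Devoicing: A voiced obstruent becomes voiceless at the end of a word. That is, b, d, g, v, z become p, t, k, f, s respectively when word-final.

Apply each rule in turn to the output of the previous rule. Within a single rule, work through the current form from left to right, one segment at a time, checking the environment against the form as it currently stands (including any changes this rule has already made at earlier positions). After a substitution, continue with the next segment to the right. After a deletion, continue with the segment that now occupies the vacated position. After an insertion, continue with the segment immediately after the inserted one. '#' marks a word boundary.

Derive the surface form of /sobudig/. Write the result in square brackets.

[sovuzik]

A Spirantization: [sobudig] → [sovuzig]
B Regressive Voicing Assimilation: no change — [sovuzig]
C Final Obstruent Devoicing: [sovuzig] → [sovuzik]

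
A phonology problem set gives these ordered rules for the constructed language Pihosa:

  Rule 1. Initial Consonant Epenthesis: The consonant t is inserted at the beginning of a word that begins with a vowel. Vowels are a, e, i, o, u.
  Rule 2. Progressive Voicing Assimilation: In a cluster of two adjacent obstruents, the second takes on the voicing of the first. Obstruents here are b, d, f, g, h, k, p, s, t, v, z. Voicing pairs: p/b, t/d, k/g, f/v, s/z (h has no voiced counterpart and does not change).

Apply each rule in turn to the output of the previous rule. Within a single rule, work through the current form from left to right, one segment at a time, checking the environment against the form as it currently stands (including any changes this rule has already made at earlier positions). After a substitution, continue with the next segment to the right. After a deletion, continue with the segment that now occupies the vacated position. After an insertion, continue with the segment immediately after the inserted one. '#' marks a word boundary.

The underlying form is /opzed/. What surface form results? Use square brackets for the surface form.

Rule 1 Initial Consonant Epenthesis: [opzed] → [topzed]
Rule 2 Progressive Voicing Assimilation: [topzed] → [topsed]

[topsed]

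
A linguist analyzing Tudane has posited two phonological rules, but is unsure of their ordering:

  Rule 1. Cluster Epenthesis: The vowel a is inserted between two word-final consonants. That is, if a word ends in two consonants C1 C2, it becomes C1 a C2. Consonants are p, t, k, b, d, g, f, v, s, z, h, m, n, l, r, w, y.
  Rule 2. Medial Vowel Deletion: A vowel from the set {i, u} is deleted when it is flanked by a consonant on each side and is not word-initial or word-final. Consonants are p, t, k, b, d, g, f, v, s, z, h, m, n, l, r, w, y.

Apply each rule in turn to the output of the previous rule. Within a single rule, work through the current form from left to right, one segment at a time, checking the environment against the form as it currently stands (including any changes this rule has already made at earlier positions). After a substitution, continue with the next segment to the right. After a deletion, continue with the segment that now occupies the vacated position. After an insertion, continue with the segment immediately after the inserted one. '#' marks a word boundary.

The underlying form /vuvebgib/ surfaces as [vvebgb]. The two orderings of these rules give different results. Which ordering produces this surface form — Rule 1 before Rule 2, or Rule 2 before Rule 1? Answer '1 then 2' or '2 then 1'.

1 then 2

Order 1 then 2:
  1 Cluster Epenthesis: no change — [vuvebgib]
  2 Medial Vowel Deletion: [vuvebgib] → [vvebgb]
  result: [vvebgb]
Order 2 then 1:
  2 Medial Vowel Deletion: [vuvebgib] → [vvebgb]
  1 Cluster Epenthesis: [vvebgb] → [vvebgab]
  result: [vvebgab]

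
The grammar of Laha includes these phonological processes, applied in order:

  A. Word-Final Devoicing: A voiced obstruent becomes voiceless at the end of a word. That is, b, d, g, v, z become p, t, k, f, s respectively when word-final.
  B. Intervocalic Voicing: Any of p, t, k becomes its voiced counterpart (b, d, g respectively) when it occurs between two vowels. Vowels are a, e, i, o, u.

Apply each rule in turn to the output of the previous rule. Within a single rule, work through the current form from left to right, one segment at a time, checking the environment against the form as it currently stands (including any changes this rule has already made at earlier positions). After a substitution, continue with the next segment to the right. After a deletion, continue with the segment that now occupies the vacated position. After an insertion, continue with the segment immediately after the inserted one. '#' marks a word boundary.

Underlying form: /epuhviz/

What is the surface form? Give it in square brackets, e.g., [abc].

A Word-Final Devoicing: [epuhviz] → [epuhvis]
B Intervocalic Voicing: [epuhvis] → [ebuhvis]

[ebuhvis]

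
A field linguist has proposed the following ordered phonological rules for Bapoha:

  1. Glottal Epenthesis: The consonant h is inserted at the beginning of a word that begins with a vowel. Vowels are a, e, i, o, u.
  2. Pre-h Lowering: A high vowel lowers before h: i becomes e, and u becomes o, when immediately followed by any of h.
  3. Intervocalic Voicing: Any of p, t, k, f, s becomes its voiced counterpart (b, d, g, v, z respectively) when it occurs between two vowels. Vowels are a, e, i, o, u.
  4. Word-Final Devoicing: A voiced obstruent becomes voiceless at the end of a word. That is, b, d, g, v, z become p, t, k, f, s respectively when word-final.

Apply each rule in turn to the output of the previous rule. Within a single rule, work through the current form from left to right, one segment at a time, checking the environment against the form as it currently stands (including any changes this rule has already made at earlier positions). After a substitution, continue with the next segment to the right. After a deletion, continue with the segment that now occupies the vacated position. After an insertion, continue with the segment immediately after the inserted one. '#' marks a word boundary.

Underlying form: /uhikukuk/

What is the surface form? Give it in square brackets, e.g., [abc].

[hohiguguk]

1 Glottal Epenthesis: [uhikukuk] → [huhikukuk]
2 Pre-h Lowering: [huhikukuk] → [hohikukuk]
3 Intervocalic Voicing: [hohikukuk] → [hohiguguk]
4 Word-Final Devoicing: no change — [hohiguguk]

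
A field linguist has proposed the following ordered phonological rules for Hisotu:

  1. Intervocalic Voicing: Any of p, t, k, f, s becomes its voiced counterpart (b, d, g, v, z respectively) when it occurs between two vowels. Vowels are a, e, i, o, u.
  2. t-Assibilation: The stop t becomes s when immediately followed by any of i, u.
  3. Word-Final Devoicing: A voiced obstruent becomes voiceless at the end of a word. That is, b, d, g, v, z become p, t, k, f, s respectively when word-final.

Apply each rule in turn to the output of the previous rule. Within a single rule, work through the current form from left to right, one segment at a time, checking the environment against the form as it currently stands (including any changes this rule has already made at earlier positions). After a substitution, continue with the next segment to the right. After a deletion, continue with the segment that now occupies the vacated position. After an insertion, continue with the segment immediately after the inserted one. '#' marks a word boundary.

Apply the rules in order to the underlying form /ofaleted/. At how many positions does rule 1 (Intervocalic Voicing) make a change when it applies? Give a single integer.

1 Intervocalic Voicing: [ofaleted] → [ovaleded]
2 t-Assibilation: no change — [ovaleded]
3 Word-Final Devoicing: [ovaleded] → [ovaledet]
Rule 1 changed 2 position(s).

2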